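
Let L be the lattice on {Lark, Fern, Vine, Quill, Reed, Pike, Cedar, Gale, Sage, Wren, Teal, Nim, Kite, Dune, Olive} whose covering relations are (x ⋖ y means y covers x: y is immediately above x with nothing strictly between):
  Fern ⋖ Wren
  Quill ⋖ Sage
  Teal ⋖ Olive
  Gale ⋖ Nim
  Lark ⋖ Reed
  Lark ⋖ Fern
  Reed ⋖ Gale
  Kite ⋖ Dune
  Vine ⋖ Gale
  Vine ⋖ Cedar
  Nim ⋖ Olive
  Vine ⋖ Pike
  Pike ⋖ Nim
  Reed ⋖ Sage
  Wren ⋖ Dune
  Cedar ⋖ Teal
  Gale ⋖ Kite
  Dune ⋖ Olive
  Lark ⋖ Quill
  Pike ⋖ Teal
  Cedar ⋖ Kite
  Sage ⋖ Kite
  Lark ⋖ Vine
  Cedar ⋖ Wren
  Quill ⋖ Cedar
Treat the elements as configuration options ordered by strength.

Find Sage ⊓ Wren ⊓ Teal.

Common lower bounds of {Sage, Wren, Teal}: Lark, Quill.
The greatest among these is Quill.

Quill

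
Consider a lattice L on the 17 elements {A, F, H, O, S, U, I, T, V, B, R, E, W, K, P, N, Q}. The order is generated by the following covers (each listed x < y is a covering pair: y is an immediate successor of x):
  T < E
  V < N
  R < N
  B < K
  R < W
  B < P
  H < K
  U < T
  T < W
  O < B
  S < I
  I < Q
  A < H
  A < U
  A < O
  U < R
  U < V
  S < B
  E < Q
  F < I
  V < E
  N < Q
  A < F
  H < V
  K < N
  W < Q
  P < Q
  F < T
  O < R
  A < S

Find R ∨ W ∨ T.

W

Common upper bounds of {R, W, T}: Q, W.
The least among these is W.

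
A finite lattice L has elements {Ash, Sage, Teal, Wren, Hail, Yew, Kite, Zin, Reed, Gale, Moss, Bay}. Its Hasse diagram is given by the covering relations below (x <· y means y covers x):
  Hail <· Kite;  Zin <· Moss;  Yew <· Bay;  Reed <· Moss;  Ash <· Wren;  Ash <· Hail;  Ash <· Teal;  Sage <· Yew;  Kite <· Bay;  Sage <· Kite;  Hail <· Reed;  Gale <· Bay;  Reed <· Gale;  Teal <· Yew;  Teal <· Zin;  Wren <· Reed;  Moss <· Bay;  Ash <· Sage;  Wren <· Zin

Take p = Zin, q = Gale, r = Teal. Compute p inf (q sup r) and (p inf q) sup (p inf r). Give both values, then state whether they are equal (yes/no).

Zin; Zin; yes

q sup r = Bay, so p inf (q sup r) = Zin inf Bay = Zin.
p inf q = Wren and p inf r = Teal, so (p inf q) sup (p inf r) = Wren sup Teal = Zin.
Equal: yes.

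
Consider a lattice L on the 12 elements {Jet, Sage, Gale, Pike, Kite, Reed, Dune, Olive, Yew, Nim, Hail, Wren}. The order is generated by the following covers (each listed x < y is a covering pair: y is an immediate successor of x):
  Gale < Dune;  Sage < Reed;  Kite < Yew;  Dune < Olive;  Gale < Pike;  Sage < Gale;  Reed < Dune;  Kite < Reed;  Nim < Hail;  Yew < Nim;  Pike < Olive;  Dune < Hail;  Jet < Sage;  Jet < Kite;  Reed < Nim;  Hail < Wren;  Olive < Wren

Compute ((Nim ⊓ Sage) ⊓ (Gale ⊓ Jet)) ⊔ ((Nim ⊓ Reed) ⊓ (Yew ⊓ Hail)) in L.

Kite

Nim ∧ Sage = Sage
Gale ∧ Jet = Jet
Sage ∧ Jet = Jet
Nim ∧ Reed = Reed
Yew ∧ Hail = Yew
Reed ∧ Yew = Kite
Jet ∨ Kite = Kite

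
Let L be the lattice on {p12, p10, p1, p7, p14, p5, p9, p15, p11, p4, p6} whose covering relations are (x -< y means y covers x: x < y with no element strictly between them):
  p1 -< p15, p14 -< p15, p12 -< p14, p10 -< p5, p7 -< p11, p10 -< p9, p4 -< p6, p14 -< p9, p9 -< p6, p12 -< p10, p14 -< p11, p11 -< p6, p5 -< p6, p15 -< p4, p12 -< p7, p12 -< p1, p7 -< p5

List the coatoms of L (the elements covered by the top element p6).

p11, p4, p5, p9

The coatoms are exactly the elements covered by p6: p11, p4, p5, p9.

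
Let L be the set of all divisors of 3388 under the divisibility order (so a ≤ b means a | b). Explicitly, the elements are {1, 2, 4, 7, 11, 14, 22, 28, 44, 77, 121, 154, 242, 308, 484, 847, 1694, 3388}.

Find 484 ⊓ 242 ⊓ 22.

22

In the divisibility order, the meet is the greatest common divisor: gcd(484, 242, 22) = 22.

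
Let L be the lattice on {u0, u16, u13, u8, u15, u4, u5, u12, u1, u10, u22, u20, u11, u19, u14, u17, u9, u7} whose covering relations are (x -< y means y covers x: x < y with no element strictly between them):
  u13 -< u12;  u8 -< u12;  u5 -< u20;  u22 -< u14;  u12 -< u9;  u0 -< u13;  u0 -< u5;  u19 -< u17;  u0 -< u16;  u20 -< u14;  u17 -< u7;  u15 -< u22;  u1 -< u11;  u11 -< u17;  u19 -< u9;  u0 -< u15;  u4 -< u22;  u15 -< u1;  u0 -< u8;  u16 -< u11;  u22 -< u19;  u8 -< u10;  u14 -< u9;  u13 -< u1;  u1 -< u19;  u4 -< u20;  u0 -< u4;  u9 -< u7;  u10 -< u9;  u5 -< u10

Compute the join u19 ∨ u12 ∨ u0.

Common upper bounds of {u19, u12, u0}: u7, u9.
The least among these is u9.

u9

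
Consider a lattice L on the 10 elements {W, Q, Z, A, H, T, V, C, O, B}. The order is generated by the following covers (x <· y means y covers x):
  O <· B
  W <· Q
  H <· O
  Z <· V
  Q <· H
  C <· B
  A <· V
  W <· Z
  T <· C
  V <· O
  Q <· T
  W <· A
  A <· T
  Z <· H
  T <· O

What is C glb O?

T

Common lower bounds of {C, O}: A, Q, T, W.
The greatest among these is T.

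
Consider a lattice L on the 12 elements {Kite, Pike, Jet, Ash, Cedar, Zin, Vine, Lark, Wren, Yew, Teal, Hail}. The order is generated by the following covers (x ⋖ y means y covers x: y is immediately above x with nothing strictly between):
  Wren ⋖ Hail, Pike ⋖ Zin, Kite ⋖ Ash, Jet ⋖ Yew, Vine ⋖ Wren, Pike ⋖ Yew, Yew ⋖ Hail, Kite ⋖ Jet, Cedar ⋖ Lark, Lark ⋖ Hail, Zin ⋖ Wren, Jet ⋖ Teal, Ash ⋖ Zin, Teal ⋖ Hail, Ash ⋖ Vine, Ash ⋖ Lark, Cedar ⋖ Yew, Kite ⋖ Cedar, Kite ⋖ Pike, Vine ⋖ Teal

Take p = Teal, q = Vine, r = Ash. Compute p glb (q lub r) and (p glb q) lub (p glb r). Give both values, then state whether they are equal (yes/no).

Vine; Vine; yes

q lub r = Vine, so p glb (q lub r) = Teal glb Vine = Vine.
p glb q = Vine and p glb r = Ash, so (p glb q) lub (p glb r) = Vine lub Ash = Vine.
Equal: yes.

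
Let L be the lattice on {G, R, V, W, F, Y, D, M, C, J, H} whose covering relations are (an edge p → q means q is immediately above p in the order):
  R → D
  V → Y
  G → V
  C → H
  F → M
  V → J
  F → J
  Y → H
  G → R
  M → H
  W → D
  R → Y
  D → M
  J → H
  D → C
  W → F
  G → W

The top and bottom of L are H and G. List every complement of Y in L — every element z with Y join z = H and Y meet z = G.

Need z with Y ∨ z = H and Y ∧ z = G.
Checking each element gives: F, W.

F, W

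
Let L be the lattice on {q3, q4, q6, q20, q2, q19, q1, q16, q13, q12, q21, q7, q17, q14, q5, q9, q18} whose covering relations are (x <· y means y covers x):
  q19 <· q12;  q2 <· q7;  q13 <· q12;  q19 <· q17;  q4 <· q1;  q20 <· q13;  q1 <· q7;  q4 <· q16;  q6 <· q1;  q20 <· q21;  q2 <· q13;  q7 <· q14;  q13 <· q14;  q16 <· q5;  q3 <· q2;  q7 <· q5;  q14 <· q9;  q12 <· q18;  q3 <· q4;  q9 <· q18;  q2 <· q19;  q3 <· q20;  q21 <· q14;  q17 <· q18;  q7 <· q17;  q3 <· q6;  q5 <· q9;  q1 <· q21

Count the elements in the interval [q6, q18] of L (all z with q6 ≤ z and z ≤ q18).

The interval [q6, q18] = {q1, q14, q17, q18, q21, q5, q6, q7, q9}, which has 9 elements.

9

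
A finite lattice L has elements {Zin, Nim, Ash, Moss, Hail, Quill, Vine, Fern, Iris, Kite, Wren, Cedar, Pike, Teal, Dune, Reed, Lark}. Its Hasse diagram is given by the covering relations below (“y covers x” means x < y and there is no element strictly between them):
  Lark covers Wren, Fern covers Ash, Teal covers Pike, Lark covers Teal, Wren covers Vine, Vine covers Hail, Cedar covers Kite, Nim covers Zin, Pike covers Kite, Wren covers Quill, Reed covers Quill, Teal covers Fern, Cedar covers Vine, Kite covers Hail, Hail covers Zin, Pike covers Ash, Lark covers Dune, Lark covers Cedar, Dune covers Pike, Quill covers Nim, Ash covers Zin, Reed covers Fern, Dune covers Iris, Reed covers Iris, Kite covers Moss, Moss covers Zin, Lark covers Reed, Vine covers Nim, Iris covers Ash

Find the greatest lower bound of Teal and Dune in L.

Pike

Common lower bounds of {Teal, Dune}: Ash, Hail, Kite, Moss, Pike, Zin.
The greatest among these is Pike.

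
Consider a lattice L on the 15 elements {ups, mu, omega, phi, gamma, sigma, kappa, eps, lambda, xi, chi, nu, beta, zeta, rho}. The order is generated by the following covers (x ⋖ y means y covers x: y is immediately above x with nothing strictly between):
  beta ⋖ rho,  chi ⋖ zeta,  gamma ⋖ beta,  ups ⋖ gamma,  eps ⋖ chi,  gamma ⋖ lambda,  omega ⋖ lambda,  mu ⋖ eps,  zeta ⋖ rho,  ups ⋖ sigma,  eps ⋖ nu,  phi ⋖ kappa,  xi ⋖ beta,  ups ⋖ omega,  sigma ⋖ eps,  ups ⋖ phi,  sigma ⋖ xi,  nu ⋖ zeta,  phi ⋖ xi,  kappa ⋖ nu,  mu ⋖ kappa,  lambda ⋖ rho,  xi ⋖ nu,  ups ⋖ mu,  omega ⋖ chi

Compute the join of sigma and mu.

eps

Common upper bounds of {sigma, mu}: chi, eps, nu, rho, zeta.
The least among these is eps.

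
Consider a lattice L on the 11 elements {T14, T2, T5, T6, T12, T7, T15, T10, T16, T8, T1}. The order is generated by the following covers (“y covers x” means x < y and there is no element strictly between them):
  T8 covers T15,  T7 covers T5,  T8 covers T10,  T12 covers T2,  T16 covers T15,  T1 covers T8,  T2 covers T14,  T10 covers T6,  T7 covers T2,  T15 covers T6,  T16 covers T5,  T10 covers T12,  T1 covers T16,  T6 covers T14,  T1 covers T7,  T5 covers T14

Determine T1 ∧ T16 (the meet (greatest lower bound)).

T16

Common lower bounds of {T1, T16}: T14, T15, T16, T5, T6.
The greatest among these is T16.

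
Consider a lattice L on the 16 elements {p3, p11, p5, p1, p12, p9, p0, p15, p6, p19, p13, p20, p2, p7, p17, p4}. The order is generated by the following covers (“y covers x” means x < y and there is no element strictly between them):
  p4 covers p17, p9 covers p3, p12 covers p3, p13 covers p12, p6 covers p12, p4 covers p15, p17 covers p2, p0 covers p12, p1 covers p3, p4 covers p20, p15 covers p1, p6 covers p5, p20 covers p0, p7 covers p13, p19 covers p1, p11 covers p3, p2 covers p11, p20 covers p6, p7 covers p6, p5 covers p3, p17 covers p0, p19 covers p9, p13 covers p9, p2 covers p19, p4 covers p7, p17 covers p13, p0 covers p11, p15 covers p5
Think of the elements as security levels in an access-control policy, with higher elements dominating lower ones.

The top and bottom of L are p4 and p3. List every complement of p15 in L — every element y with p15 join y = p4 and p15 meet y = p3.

Need y with p15 ∨ y = p4 and p15 ∧ y = p3.
Checking each element gives: p0, p11, p12, p13, p9.

p0, p11, p12, p13, p9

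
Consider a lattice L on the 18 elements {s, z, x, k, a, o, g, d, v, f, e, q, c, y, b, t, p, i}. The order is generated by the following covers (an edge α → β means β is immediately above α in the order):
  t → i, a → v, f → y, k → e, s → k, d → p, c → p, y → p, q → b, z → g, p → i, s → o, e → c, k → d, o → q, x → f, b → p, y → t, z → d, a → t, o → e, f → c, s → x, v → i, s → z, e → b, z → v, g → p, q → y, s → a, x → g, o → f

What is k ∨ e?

e

Common upper bounds of {k, e}: b, c, e, i, p.
The least among these is e.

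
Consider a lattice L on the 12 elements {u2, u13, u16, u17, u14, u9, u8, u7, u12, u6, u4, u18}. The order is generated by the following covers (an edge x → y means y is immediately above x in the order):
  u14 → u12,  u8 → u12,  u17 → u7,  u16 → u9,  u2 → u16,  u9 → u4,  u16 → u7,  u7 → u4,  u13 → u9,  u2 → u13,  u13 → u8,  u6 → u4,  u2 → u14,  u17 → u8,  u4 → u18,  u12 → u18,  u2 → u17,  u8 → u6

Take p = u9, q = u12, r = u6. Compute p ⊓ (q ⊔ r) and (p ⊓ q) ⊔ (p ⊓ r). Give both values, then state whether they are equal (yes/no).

q ⊔ r = u18, so p ⊓ (q ⊔ r) = u9 ⊓ u18 = u9.
p ⊓ q = u13 and p ⊓ r = u13, so (p ⊓ q) ⊔ (p ⊓ r) = u13 ⊔ u13 = u13.
Equal: no.

u9; u13; no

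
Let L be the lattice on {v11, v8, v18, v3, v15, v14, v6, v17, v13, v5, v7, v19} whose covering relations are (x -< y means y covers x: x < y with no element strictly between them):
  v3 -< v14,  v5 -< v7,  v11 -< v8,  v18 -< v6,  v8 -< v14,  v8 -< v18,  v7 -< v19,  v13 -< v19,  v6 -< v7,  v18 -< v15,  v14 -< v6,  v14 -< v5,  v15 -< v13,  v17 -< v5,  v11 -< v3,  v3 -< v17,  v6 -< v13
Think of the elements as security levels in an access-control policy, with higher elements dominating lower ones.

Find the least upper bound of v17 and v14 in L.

v5

Common upper bounds of {v17, v14}: v19, v5, v7.
The least among these is v5.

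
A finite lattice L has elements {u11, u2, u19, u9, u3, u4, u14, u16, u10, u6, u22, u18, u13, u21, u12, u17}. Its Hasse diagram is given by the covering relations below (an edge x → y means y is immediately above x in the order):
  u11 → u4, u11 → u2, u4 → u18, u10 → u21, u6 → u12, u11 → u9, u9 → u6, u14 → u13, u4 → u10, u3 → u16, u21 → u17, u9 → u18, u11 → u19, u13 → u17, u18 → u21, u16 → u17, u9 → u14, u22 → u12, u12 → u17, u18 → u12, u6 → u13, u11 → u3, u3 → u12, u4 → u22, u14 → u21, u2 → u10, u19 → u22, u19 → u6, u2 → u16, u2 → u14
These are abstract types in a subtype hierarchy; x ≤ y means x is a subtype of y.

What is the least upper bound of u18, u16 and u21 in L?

Common upper bounds of {u18, u16, u21}: u17.
The least among these is u17.

u17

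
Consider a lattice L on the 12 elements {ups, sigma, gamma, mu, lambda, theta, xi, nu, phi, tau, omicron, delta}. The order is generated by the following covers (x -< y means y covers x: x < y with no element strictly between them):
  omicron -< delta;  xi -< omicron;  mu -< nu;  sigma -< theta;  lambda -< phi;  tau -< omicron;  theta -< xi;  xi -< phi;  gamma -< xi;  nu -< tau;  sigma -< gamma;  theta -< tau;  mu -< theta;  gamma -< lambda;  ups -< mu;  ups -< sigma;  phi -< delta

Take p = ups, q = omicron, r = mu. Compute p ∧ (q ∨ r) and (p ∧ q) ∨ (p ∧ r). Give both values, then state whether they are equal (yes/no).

ups; ups; yes

q ∨ r = omicron, so p ∧ (q ∨ r) = ups ∧ omicron = ups.
p ∧ q = ups and p ∧ r = ups, so (p ∧ q) ∨ (p ∧ r) = ups ∨ ups = ups.
Equal: yes.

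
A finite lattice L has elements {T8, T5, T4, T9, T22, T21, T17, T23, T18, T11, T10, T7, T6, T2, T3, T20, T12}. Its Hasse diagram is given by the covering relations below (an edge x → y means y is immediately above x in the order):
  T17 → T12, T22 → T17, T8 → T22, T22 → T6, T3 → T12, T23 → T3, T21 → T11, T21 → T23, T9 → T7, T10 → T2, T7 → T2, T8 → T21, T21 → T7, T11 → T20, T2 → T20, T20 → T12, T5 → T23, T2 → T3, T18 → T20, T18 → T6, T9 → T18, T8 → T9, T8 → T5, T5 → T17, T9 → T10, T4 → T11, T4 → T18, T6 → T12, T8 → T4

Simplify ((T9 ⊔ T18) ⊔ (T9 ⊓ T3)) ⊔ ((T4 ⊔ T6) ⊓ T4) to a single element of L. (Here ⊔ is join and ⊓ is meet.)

T18

T9 ∨ T18 = T18
T9 ∧ T3 = T9
T18 ∨ T9 = T18
T4 ∨ T6 = T6
T6 ∧ T4 = T4
T18 ∨ T4 = T18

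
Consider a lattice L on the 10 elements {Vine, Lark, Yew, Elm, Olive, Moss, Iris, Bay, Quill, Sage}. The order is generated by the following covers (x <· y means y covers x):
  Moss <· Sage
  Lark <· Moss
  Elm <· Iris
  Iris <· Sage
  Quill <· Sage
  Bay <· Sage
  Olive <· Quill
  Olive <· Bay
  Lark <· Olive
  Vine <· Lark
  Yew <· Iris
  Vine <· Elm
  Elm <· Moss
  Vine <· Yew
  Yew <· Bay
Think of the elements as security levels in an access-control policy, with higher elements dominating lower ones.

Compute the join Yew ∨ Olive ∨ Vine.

Bay

Common upper bounds of {Yew, Olive, Vine}: Bay, Sage.
The least among these is Bay.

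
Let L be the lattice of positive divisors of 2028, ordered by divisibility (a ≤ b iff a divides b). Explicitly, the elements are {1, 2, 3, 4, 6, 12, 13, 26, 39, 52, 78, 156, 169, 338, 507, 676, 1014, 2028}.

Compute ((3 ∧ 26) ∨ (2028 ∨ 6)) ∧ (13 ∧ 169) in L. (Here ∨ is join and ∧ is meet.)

3 ∧ 26 = 1
2028 ∨ 6 = 2028
1 ∨ 2028 = 2028
13 ∧ 169 = 13
2028 ∧ 13 = 13

13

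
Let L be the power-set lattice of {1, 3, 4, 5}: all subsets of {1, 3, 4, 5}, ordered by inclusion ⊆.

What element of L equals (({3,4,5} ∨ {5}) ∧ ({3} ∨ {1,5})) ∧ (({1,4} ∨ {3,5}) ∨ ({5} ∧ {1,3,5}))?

{3,4,5} ∨ {5} = {3,4,5}
{3} ∨ {1,5} = {1,3,5}
{3,4,5} ∧ {1,3,5} = {3,5}
{1,4} ∨ {3,5} = {1,3,4,5}
{5} ∧ {1,3,5} = {5}
{1,3,4,5} ∨ {5} = {1,3,4,5}
{3,5} ∧ {1,3,4,5} = {3,5}

{3,5}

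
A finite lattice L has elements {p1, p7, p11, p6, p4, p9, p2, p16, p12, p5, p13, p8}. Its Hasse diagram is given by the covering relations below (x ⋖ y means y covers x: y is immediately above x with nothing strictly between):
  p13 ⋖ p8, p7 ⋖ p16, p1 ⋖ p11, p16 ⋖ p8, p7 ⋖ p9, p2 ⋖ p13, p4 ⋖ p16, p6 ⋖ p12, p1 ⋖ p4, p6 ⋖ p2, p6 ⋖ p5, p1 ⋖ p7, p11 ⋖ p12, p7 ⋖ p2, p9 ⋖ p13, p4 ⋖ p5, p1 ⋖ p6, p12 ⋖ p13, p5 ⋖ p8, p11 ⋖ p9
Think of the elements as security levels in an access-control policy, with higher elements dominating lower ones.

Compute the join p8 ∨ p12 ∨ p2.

Common upper bounds of {p8, p12, p2}: p8.
The least among these is p8.

p8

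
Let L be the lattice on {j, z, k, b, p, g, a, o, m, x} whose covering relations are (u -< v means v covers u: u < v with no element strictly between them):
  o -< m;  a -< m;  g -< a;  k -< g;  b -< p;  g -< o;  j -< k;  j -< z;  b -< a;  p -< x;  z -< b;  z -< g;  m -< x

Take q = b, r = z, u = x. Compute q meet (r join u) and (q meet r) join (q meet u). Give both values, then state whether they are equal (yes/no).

r join u = x, so q meet (r join u) = b meet x = b.
q meet r = z and q meet u = b, so (q meet r) join (q meet u) = z join b = b.
Equal: yes.

b; b; yes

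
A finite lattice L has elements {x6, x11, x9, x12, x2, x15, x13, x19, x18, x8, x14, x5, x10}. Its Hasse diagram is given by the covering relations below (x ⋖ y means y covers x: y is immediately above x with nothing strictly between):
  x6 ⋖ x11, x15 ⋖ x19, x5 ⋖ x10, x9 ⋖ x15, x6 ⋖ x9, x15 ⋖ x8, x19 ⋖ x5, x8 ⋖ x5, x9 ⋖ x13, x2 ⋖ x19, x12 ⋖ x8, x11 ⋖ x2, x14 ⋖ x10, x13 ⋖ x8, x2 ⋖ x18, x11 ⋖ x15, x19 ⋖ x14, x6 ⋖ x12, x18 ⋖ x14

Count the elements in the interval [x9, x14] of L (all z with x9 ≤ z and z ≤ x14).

4

The interval [x9, x14] = {x14, x15, x19, x9}, which has 4 elements.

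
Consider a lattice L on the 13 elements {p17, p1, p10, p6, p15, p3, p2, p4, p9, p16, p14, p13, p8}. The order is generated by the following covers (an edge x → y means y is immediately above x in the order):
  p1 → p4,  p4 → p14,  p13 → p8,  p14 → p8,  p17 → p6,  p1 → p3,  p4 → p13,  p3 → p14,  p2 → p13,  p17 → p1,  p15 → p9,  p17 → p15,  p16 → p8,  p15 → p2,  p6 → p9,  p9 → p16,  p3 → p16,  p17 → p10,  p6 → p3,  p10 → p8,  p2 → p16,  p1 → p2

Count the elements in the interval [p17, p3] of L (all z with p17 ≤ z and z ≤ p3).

4

The interval [p17, p3] = {p1, p17, p3, p6}, which has 4 elements.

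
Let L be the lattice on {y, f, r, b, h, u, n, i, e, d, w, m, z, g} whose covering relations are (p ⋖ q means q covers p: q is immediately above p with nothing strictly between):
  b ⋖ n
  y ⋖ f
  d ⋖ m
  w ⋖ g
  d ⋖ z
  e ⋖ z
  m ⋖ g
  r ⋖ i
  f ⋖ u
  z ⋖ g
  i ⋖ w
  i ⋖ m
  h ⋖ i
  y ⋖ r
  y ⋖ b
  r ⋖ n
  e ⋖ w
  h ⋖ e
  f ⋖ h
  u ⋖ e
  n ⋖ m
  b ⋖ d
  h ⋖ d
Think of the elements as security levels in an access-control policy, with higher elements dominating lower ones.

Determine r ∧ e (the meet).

Common lower bounds of {r, e}: y.
The greatest among these is y.

y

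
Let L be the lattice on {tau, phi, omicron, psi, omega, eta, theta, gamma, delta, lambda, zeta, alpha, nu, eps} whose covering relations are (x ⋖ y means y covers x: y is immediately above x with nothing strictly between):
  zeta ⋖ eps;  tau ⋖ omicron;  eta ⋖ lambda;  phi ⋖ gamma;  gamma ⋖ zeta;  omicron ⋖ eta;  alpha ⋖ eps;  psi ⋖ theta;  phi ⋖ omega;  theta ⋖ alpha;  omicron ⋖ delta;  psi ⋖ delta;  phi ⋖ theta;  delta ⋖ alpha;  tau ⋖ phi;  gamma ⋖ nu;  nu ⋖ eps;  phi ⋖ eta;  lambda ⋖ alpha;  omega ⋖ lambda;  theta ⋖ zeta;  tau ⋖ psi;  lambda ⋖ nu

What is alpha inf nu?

lambda

Common lower bounds of {alpha, nu}: eta, lambda, omega, omicron, phi, tau.
The greatest among these is lambda.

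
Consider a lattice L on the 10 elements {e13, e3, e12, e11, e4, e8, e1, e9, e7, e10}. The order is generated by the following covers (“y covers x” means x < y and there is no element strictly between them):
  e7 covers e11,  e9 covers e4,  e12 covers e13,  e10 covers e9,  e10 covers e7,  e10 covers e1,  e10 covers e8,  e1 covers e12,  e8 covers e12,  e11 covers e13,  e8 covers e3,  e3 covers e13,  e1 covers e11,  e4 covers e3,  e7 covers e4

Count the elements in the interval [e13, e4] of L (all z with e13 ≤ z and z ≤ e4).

3

The interval [e13, e4] = {e13, e3, e4}, which has 3 elements.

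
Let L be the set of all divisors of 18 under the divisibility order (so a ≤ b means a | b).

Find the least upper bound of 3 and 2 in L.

Common upper bounds of {3, 2}: 18, 6.
The least among these is 6.

6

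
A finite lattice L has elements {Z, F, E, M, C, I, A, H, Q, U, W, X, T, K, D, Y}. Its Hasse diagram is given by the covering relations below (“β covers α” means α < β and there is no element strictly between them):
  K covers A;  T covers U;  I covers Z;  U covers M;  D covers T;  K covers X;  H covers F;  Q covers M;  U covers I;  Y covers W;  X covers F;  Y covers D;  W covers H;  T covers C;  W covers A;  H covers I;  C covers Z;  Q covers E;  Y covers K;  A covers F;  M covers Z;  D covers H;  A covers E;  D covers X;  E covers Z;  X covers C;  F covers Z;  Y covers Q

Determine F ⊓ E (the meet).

Common lower bounds of {F, E}: Z.
The greatest among these is Z.

Z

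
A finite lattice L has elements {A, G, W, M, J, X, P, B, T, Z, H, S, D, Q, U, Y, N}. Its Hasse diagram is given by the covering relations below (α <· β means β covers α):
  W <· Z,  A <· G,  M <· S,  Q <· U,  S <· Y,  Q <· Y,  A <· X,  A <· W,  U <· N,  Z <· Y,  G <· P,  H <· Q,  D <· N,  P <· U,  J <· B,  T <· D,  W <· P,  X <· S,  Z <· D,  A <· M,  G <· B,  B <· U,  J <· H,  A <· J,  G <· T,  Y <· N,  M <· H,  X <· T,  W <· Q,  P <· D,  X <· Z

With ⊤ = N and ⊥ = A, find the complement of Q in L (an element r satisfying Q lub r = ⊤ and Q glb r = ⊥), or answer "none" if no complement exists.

T

Need r with Q ∨ r = N and Q ∧ r = A.
Checking each element gives: T.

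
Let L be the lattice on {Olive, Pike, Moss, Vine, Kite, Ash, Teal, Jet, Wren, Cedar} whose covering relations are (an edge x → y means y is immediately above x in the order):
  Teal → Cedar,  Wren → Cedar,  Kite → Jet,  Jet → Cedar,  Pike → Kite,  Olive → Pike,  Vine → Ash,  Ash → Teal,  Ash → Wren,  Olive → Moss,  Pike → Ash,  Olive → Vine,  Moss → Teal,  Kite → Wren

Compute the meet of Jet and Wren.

Kite

Common lower bounds of {Jet, Wren}: Kite, Olive, Pike.
The greatest among these is Kite.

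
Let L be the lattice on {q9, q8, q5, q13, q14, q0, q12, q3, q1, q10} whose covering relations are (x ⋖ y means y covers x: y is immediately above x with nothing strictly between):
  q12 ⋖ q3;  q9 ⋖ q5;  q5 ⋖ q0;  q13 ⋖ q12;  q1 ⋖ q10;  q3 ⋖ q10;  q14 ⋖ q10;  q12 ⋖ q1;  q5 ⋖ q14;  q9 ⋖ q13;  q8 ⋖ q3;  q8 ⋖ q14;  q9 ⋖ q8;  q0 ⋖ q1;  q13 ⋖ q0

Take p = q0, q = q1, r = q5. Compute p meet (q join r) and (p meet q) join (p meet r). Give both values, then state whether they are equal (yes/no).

q0; q0; yes

q join r = q1, so p meet (q join r) = q0 meet q1 = q0.
p meet q = q0 and p meet r = q5, so (p meet q) join (p meet r) = q0 join q5 = q0.
Equal: yes.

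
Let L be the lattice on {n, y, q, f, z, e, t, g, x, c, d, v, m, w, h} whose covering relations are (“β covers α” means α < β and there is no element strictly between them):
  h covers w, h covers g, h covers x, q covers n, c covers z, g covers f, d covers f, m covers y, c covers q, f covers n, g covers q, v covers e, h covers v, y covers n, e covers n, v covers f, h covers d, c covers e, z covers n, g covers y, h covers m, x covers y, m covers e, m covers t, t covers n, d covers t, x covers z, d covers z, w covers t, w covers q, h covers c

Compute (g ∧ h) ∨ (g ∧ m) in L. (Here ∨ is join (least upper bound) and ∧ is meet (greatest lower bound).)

g

g ∧ h = g
g ∧ m = y
g ∨ y = g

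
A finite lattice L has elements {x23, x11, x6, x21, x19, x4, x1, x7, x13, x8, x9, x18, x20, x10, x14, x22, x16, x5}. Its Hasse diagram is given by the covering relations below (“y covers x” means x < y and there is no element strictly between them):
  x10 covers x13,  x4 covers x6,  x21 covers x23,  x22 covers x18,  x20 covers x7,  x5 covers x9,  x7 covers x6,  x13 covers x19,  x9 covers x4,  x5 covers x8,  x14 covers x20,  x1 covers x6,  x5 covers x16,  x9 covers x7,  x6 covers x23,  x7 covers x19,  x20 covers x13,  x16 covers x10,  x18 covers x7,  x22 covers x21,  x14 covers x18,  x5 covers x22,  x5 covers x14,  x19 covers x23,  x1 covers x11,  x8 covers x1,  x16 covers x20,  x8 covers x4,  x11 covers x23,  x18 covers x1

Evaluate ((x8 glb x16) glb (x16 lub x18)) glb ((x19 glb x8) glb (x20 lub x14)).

x8 ∧ x16 = x6
x16 ∨ x18 = x5
x6 ∧ x5 = x6
x19 ∧ x8 = x23
x20 ∨ x14 = x14
x23 ∧ x14 = x23
x6 ∧ x23 = x23

x23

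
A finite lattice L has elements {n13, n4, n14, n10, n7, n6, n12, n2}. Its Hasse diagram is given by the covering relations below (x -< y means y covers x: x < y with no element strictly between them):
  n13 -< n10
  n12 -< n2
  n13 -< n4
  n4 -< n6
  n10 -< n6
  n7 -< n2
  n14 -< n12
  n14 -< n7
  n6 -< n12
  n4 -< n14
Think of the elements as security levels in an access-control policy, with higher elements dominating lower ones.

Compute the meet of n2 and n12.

n12

Common lower bounds of {n2, n12}: n10, n12, n13, n14, n4, n6.
The greatest among these is n12.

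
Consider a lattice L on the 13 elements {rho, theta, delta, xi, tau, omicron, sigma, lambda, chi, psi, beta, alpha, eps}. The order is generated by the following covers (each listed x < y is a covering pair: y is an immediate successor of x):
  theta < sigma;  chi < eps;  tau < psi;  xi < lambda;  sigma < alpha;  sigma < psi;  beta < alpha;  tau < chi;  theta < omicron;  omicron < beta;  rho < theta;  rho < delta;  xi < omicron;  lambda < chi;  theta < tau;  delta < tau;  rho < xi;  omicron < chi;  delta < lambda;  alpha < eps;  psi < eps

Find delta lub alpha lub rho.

eps

Common upper bounds of {delta, alpha, rho}: eps.
The least among these is eps.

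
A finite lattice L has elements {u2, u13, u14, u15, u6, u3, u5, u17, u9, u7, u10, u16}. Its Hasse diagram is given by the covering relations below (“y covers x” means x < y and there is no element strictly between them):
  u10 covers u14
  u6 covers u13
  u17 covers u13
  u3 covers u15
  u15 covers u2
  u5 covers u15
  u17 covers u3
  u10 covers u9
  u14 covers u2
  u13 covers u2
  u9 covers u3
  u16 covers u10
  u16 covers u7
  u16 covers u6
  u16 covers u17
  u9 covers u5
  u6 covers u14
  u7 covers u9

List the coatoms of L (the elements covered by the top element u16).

The coatoms are exactly the elements covered by u16: u10, u17, u6, u7.

u10, u17, u6, u7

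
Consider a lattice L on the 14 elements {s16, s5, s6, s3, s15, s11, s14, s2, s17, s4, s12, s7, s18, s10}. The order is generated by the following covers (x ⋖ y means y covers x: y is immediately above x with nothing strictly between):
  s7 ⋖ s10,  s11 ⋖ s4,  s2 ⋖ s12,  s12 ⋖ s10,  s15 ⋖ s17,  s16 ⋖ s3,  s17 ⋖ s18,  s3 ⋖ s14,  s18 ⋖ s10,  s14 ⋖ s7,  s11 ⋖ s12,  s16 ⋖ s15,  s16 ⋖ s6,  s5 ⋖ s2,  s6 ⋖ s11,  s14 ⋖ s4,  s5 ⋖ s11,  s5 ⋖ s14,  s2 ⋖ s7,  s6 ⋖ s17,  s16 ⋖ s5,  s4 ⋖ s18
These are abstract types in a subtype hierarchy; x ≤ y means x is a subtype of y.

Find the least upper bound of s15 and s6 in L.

Common upper bounds of {s15, s6}: s10, s17, s18.
The least among these is s17.

s17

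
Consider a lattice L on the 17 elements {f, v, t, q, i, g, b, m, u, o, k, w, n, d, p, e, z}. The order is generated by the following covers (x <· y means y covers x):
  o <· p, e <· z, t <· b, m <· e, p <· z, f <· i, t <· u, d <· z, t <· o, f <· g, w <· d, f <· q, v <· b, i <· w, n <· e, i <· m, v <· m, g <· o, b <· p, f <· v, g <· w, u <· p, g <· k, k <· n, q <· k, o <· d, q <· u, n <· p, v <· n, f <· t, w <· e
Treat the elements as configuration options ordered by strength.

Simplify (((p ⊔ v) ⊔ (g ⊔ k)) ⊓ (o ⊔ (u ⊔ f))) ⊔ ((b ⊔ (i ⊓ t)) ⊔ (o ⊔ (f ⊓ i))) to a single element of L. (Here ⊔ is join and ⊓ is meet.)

p ∨ v = p
g ∨ k = k
p ∨ k = p
u ∨ f = u
o ∨ u = p
p ∧ p = p
i ∧ t = f
b ∨ f = b
f ∧ i = f
o ∨ f = o
b ∨ o = p
p ∨ p = p

p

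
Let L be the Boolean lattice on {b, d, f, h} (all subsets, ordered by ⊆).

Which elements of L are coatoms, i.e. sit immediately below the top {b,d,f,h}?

{b,d,f}, {b,d,h}, {b,f,h}, {d,f,h}

The coatoms are exactly the elements covered by {b,d,f,h}: {b,d,f}, {b,d,h}, {b,f,h}, {d,f,h}.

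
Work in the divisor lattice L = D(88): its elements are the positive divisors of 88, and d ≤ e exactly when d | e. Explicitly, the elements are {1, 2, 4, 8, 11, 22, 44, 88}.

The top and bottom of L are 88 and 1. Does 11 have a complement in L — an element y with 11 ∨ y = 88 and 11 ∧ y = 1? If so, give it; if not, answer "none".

Need y with 11 ∨ y = 88 and 11 ∧ y = 1.
Checking each element gives: 8.

8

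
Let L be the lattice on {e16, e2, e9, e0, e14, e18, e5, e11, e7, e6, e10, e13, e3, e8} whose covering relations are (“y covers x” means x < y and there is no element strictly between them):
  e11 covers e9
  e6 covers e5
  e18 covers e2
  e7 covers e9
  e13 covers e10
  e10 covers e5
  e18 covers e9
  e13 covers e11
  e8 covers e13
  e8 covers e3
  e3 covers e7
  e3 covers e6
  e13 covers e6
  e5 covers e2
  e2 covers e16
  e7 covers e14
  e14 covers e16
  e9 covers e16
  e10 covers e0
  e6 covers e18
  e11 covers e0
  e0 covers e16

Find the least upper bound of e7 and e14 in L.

e7

Common upper bounds of {e7, e14}: e3, e7, e8.
The least among these is e7.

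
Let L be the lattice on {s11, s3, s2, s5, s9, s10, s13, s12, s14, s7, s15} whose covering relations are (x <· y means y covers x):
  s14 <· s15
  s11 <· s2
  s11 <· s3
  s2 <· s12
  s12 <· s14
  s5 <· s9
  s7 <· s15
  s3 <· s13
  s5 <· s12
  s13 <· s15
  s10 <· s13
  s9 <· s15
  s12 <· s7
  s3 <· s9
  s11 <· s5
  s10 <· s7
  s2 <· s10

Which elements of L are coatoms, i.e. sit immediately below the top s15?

s13, s14, s7, s9

The coatoms are exactly the elements covered by s15: s13, s14, s7, s9.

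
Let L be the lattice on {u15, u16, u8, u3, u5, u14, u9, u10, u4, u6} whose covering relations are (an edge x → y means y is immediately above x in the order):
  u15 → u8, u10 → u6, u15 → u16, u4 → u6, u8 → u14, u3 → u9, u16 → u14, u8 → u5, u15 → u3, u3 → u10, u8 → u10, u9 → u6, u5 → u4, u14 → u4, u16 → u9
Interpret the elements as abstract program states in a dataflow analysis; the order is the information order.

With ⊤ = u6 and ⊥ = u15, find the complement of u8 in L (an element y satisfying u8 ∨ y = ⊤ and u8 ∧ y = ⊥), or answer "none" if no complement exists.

Need y with u8 ∨ y = u6 and u8 ∧ y = u15.
Checking each element gives: u9.

u9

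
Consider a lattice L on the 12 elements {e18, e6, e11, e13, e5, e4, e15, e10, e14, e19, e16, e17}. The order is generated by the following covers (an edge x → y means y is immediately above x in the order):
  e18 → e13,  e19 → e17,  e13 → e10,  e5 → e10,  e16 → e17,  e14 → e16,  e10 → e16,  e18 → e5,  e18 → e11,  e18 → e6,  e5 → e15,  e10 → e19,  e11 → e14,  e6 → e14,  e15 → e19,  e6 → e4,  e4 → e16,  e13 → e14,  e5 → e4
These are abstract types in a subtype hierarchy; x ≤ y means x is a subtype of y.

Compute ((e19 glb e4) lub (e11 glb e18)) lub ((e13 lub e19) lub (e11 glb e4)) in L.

e19 ∧ e4 = e5
e11 ∧ e18 = e18
e5 ∨ e18 = e5
e13 ∨ e19 = e19
e11 ∧ e4 = e18
e19 ∨ e18 = e19
e5 ∨ e19 = e19

e19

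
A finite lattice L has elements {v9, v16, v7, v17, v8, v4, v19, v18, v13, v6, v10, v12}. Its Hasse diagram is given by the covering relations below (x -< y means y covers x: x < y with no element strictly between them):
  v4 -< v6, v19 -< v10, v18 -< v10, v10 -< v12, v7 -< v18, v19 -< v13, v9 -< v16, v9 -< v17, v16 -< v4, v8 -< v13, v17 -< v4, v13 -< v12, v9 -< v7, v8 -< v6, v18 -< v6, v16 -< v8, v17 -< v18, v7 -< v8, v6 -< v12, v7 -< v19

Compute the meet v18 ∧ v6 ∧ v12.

Common lower bounds of {v18, v6, v12}: v17, v18, v7, v9.
The greatest among these is v18.

v18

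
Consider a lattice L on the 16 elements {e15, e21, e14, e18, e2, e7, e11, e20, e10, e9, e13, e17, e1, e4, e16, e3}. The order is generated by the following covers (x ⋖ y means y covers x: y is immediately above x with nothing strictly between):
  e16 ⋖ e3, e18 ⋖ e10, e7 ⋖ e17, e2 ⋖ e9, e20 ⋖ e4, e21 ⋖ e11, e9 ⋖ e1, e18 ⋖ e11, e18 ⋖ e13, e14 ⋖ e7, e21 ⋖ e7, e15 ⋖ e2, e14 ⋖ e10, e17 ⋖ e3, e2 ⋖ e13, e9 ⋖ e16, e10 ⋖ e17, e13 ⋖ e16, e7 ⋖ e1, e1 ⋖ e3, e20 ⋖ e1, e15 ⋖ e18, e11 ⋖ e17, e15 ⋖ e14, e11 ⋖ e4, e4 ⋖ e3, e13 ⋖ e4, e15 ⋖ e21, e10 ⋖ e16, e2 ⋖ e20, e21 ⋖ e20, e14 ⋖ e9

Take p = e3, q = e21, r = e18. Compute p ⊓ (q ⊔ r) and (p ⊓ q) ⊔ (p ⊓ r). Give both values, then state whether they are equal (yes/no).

e11; e11; yes

q ⊔ r = e11, so p ⊓ (q ⊔ r) = e3 ⊓ e11 = e11.
p ⊓ q = e21 and p ⊓ r = e18, so (p ⊓ q) ⊔ (p ⊓ r) = e21 ⊔ e18 = e11.
Equal: yes.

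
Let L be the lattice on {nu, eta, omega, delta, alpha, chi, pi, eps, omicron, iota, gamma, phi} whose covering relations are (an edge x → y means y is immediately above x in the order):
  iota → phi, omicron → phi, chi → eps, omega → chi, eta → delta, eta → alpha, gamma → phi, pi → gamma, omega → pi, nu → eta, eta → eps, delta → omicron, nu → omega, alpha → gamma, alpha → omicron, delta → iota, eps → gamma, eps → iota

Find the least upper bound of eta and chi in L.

Common upper bounds of {eta, chi}: eps, gamma, iota, phi.
The least among these is eps.

eps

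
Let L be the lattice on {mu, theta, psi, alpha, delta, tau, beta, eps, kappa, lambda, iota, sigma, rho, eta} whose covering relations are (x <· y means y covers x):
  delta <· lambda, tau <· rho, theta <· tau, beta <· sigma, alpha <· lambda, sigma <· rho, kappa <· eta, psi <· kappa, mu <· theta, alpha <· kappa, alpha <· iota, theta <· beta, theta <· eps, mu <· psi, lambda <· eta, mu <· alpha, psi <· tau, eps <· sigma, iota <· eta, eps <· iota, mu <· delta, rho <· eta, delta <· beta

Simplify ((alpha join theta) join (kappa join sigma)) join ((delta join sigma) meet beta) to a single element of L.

alpha ∨ theta = iota
kappa ∨ sigma = eta
iota ∨ eta = eta
delta ∨ sigma = sigma
sigma ∧ beta = beta
eta ∨ beta = eta

eta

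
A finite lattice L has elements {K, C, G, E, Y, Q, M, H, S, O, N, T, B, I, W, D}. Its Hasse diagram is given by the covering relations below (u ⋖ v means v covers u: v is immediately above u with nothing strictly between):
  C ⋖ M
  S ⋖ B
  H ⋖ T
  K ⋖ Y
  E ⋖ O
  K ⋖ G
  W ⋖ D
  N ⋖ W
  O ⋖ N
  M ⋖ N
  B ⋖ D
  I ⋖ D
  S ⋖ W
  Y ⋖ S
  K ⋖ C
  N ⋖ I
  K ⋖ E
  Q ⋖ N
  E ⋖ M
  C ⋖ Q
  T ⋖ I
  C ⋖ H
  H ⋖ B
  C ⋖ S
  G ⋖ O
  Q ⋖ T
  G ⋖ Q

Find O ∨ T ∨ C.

Common upper bounds of {O, T, C}: D, I.
The least among these is I.

I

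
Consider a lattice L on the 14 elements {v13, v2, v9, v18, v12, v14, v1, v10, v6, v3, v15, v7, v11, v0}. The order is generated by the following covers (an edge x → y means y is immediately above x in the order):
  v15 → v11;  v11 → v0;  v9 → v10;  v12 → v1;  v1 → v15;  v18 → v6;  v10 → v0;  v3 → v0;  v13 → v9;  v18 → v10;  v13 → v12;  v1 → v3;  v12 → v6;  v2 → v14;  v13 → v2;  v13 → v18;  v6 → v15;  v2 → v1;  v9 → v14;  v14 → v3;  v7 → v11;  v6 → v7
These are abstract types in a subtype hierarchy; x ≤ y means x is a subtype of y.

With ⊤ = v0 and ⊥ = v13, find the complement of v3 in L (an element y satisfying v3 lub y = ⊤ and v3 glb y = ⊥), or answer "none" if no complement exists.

v18

Need y with v3 ∨ y = v0 and v3 ∧ y = v13.
Checking each element gives: v18.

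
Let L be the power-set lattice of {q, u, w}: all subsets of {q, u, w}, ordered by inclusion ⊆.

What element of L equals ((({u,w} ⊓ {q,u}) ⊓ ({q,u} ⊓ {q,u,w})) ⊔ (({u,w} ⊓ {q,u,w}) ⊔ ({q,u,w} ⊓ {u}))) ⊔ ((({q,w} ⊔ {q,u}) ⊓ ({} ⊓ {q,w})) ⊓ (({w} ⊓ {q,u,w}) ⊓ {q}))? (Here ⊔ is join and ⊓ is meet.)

{u,w}

{u,w} ∧ {q,u} = {u}
{q,u} ∧ {q,u,w} = {q,u}
{u} ∧ {q,u} = {u}
{u,w} ∧ {q,u,w} = {u,w}
{q,u,w} ∧ {u} = {u}
{u,w} ∨ {u} = {u,w}
{u} ∨ {u,w} = {u,w}
{q,w} ∨ {q,u} = {q,u,w}
{} ∧ {q,w} = {}
{q,u,w} ∧ {} = {}
{w} ∧ {q,u,w} = {w}
{w} ∧ {q} = {}
{} ∧ {} = {}
{u,w} ∨ {} = {u,w}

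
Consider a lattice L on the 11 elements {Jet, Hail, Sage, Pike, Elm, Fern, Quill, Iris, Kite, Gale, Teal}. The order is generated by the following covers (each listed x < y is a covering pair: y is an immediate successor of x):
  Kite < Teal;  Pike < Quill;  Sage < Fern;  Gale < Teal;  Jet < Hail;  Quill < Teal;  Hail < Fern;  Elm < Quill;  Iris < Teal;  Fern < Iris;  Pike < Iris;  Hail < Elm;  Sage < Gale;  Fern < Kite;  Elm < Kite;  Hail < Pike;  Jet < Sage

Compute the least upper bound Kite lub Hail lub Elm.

Common upper bounds of {Kite, Hail, Elm}: Kite, Teal.
The least among these is Kite.

Kite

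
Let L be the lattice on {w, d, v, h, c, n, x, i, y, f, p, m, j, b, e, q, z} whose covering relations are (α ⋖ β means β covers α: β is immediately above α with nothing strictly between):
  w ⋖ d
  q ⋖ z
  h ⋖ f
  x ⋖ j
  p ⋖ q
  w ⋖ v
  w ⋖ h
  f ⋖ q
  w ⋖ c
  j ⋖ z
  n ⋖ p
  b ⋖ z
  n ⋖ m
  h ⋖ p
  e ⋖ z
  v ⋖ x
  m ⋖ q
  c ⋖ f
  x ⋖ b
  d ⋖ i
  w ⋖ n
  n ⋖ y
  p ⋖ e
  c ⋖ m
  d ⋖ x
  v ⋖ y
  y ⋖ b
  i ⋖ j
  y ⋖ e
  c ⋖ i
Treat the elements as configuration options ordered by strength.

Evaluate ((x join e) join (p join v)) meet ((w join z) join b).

x ∨ e = z
p ∨ v = e
z ∨ e = z
w ∨ z = z
z ∨ b = z
z ∧ z = z

z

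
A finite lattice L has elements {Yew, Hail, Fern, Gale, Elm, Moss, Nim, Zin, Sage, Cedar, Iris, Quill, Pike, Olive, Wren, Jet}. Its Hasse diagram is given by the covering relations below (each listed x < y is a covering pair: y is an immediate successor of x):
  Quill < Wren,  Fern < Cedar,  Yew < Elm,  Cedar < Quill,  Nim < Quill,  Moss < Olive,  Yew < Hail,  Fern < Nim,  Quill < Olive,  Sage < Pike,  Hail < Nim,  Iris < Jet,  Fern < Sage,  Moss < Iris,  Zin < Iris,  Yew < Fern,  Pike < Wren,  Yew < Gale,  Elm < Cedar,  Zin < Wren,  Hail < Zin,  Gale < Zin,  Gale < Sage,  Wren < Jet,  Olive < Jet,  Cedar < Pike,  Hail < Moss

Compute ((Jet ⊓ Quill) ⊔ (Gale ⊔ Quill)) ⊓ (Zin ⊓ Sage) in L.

Gale

Jet ∧ Quill = Quill
Gale ∨ Quill = Wren
Quill ∨ Wren = Wren
Zin ∧ Sage = Gale
Wren ∧ Gale = Gale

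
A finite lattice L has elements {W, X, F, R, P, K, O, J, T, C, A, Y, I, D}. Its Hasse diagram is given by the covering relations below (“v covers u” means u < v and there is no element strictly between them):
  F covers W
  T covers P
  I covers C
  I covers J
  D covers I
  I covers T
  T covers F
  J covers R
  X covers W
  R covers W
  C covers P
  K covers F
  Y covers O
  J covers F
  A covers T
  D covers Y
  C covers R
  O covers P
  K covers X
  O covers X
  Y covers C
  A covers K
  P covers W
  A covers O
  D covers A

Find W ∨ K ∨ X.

Common upper bounds of {W, K, X}: A, D, K.
The least among these is K.

K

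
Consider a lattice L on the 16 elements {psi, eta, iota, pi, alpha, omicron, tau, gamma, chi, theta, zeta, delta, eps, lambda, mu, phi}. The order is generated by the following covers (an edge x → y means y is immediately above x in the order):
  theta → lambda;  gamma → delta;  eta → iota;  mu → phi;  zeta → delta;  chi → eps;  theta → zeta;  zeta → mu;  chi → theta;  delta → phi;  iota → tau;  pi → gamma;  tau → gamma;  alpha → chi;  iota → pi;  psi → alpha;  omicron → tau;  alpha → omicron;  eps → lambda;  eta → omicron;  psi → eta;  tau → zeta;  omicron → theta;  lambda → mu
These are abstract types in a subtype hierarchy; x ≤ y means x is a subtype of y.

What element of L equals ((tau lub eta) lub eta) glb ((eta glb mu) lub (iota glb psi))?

tau ∨ eta = tau
tau ∨ eta = tau
eta ∧ mu = eta
iota ∧ psi = psi
eta ∨ psi = eta
tau ∧ eta = eta

eta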